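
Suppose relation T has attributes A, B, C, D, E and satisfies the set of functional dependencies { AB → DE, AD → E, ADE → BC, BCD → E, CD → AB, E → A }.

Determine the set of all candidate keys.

AB; AD; BE; CD; DE

{A, B}⁺: AB→DE adds D, E; ADE→BC adds C → {A, B, C, D, E}. Minimal: {B}⁺ = {B}; {A}⁺ = {A} — none reach the full schema.
{A, D}⁺: AD→E adds E; ADE→BC adds B, C → {A, B, C, D, E}. Minimal: {D}⁺ = {D}; {A}⁺ = {A} — none reach the full schema.
{B, E}⁺: E→A adds A; AB→DE adds D; ADE→BC adds C → {A, B, C, D, E}. Minimal: {E}⁺ = {A, E}; {B}⁺ = {B} — none reach the full schema.
{C, D}⁺: CD→AB adds A, B; AB→DE adds E → {A, B, C, D, E}. Minimal: {D}⁺ = {D}; {C}⁺ = {C} — none reach the full schema.
{D, E}⁺: E→A adds A; ADE→BC adds B, C → {A, B, C, D, E}. Minimal: {E}⁺ = {A, E}; {D}⁺ = {D} — none reach the full schema.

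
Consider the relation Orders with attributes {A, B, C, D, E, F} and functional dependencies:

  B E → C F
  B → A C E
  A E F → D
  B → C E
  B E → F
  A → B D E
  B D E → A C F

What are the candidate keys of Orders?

{A}⁺: A→BDE adds B, D, E; BDE→ACF adds C, F → {A, B, C, D, E, F}.
{B}⁺: B→ACE adds A, C, E; BE→F adds F; A→BDE adds D → {A, B, C, D, E, F}.
Any other superkey contains one of these as a subset, so there are no further candidate keys.

{A}, {B}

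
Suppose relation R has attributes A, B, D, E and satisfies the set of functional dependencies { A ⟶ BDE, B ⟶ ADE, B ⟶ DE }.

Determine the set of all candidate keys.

{A}; {B}

{A}⁺: A→BDE adds B, D, E → {A, B, D, E}.
{B}⁺: B→ADE adds A, D, E → {A, B, D, E}.
Any other superkey contains one of these as a subset, so there are no further candidate keys.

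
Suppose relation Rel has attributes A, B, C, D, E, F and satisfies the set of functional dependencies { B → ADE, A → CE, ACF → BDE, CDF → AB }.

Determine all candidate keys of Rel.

Attribute F never appears on the right-hand side of any dependency, so F must belong to every candidate key.
{F}⁺ = {F}, which is not all of the schema, so we must add further attributes.
{A, F}⁺: A→CE adds C, E; ACF→BDE adds B, D → {A, B, C, D, E, F}. Minimal: {F}⁺ = {F}; {A}⁺ = {A, C, E} — none reach the full schema.
{B, F}⁺: B→ADE adds A, D, E; A→CE adds C → {A, B, C, D, E, F}. Minimal: {F}⁺ = {F}; {B}⁺ = {A, B, C, D, E} — none reach the full schema.
{C, D, F}⁺: CDF→AB adds A, B; B→ADE adds E → {A, B, C, D, E, F}. Minimal: {D, F}⁺ = {D, F}; {C, F}⁺ = {C, F}; {C, D}⁺ = {C, D} — none reach the full schema.

(A, F), (B, F), (C, D, F)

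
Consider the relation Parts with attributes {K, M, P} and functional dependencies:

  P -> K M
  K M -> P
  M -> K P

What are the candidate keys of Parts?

(M), (P)

{M}⁺: M→KP adds K, P → {K, M, P}.
{P}⁺: P→KM adds K, M → {K, M, P}.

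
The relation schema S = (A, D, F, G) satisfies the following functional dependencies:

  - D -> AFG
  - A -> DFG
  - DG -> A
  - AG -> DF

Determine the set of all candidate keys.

{A}, {D}

{A}⁺: A→DFG adds D, F, G → {A, D, F, G}.
{D}⁺: D→AFG adds A, F, G → {A, D, F, G}.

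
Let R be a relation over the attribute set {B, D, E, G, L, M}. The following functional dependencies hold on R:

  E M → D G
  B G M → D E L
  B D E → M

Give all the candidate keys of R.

(B, D, E), (B, E, M), (B, G, M)

{B, D, E}⁺: BDE→M adds M; EM→DG adds G; BGM→DEL adds L → {B, D, E, G, L, M}. Minimal: {D, E}⁺ = {D, E}; {B, E}⁺ = {B, E}; {B, D}⁺ = {B, D} — none reach the full schema.
{B, E, M}⁺: EM→DG adds D, G; BGM→DEL adds L → {B, D, E, G, L, M}. Minimal: {E, M}⁺ = {D, E, G, M}; {B, M}⁺ = {B, M}; {B, E}⁺ = {B, E} — none reach the full schema.
{B, G, M}⁺: BGM→DEL adds D, E, L → {B, D, E, G, L, M}. Minimal: {G, M}⁺ = {G, M}; {B, M}⁺ = {B, M}; {B, G}⁺ = {B, G} — none reach the full schema.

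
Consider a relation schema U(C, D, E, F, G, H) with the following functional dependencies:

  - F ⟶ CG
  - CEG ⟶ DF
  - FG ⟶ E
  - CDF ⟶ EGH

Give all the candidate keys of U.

F; CEG

{F}⁺: F→CG adds C, G; FG→E adds E; CEG→DF adds D; CDF→EGH adds H → {C, D, E, F, G, H}.
{C, E, G}⁺: CEG→DF adds D, F; CDF→EGH adds H → {C, D, E, F, G, H}.
Any other superkey contains one of these as a subset, so there are no further candidate keys.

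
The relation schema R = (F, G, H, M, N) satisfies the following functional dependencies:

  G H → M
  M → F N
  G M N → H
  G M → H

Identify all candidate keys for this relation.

Attribute G never appears on the right-hand side of any dependency, so G must belong to every candidate key.
{G}⁺ = {G}, which is not all of the schema, so we must add further attributes.
{G, H}⁺: GH→M adds M; M→FN adds F, N → {F, G, H, M, N}.
{G, M}⁺: M→FN adds F, N; GMN→H adds H → {F, G, H, M, N}.
Any other superkey contains one of these as a subset, so there are no further candidate keys.

{G, H}, {G, M}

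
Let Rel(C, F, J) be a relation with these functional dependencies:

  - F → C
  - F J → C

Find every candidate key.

{F, J}⁺: F→C adds C → {C, F, J}.

{F, J}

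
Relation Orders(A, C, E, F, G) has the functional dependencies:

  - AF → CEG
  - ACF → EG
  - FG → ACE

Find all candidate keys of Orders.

{A, F}, {F, G}

Attribute F never appears on the right-hand side of any dependency, so F must belong to every candidate key.
{F}⁺ = {F}, which is not all of the schema, so we must add further attributes.
{A, F}⁺: AF→CEG adds C, E, G → {A, C, E, F, G}. Minimal: {F}⁺ = {F}; {A}⁺ = {A} — none reach the full schema.
{F, G}⁺: FG→ACE adds A, C, E → {A, C, E, F, G}. Minimal: {G}⁺ = {G}; {F}⁺ = {F} — none reach the full schema.
Any other superkey contains one of these as a subset, so there are no further candidate keys.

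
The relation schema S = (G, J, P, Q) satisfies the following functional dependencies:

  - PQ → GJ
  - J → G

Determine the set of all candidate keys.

{P, Q}

Attributes P, Q never appear on any right-hand side, so every candidate key must contain {P, Q}.
{P, Q}⁺ = {G, J, P, Q}, which is all of the schema, so {P, Q} is the only candidate key.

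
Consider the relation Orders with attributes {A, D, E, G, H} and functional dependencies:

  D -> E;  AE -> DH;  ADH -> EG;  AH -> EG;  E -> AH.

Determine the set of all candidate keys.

{D}⁺: D→E adds E; E→AH adds A, H; ADH→EG adds G → {A, D, E, G, H}.
{E}⁺: E→AH adds A, H; AE→DH adds D; ADH→EG adds G → {A, D, E, G, H}.
{A, H}⁺: AH→EG adds E, G; AE→DH adds D → {A, D, E, G, H}. Minimal: {H}⁺ = {H}; {A}⁺ = {A} — none reach the full schema.

{D}; {E}; {A, H}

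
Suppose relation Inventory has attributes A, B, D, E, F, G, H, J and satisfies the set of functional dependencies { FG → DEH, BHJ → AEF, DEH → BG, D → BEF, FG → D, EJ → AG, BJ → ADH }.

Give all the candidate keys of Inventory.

Attribute J never appears on the right-hand side of any dependency, so J must belong to every candidate key.
{J}⁺ = {J}, which is not all of the schema, so we must add further attributes.
{B, J}⁺: BJ→ADH adds A, D, H; BHJ→AEF adds E, F; DEH→BG adds G → {A, B, D, E, F, G, H, J}.
{D, J}⁺: D→BEF adds B, E, F; EJ→AG adds A, G; BJ→ADH adds H → {A, B, D, E, F, G, H, J}.
{E, F, J}⁺: EJ→AG adds A, G; FG→DEH adds D, H; DEH→BG adds B → {A, B, D, E, F, G, H, J}.
{F, G, J}⁺: FG→DEH adds D, E, H; DEH→BG adds B; EJ→AG adds A → {A, B, D, E, F, G, H, J}.

(B, J), (D, J), (E, F, J), (F, G, J)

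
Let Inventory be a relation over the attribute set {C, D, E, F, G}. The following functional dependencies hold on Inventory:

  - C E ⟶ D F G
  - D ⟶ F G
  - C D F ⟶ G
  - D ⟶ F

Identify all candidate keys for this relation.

Attributes C, E never appear on any right-hand side, so every candidate key must contain {C, E}.
{C, E}⁺ = {C, D, E, F, G}, which is all of the schema, so {C, E} is the only candidate key.

{C, E}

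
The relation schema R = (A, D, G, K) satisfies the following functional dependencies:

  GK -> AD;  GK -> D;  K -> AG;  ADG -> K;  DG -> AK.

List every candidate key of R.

{K}⁺: K→AG adds A, G; GK→AD adds D → {A, D, G, K}.
{D, G}⁺: DG→AK adds A, K → {A, D, G, K}.
Any other superkey contains one of these as a subset, so there are no further candidate keys.

(K); (D, G)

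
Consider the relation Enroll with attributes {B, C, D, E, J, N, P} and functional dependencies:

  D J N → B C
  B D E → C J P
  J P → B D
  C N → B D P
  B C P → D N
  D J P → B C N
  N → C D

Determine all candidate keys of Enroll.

{E, N}, {B, D, E}, {E, J, P}, {B, C, E, P}

Attribute E never appears on the right-hand side of any dependency, so E must belong to every candidate key.
{E}⁺ = {E}, which is not all of the schema, so we must add further attributes.
{E, N}⁺: N→CD adds C, D; CN→BDP adds B, P; BDE→CJP adds J → {B, C, D, E, J, N, P}. Minimal: {N}⁺ = {B, C, D, N, P}; {E}⁺ = {E} — none reach the full schema.
{B, D, E}⁺: BDE→CJP adds C, J, P; BCP→DN adds N → {B, C, D, E, J, N, P}. Minimal: {D, E}⁺ = {D, E}; {B, E}⁺ = {B, E}; {B, D}⁺ = {B, D} — none reach the full schema.
{E, J, P}⁺: JP→BD adds B, D; DJP→BCN adds C, N → {B, C, D, E, J, N, P}. Minimal: {J, P}⁺ = {B, C, D, J, N, P}; {E, P}⁺ = {E, P}; {E, J}⁺ = {E, J} — none reach the full schema.
{B, C, E, P}⁺: BCP→DN adds D, N; BDE→CJP adds J → {B, C, D, E, J, N, P}. Minimal: {C, E, P}⁺ = {C, E, P}; {B, E, P}⁺ = {B, E, P}; {B, C, P}⁺ = {B, C, D, N, P}; … — none reach the full schema.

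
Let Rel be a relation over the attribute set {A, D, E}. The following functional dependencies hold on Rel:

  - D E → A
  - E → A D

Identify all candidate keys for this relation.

Attribute E never appears on the right-hand side of any dependency, so E must belong to every candidate key.
{E}⁺ = {A, D, E}, which is all of the schema, so {E} is the only candidate key.

(E)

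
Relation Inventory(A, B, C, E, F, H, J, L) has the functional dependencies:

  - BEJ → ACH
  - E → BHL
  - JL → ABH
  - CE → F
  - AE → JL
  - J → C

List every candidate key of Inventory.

{A, E}, {E, J}

{A, E}⁺: E→BHL adds B, H, L; AE→JL adds J; J→C adds C; CE→F adds F → {A, B, C, E, F, H, J, L}. Minimal: {E}⁺ = {B, E, H, L}; {A}⁺ = {A} — none reach the full schema.
{E, J}⁺: E→BHL adds B, H, L; JL→ABH adds A; J→C adds C; CE→F adds F → {A, B, C, E, F, H, J, L}. Minimal: {J}⁺ = {C, J}; {E}⁺ = {B, E, H, L} — none reach the full schema.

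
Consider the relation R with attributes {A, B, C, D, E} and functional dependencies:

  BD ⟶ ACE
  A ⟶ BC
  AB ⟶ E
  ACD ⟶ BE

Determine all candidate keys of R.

{A, D}, {B, D}

Attribute D never appears on the right-hand side of any dependency, so D must belong to every candidate key.
{D}⁺ = {D}, which is not all of the schema, so we must add further attributes.
{A, D}⁺: A→BC adds B, C; AB→E adds E → {A, B, C, D, E}.
{B, D}⁺: BD→ACE adds A, C, E → {A, B, C, D, E}.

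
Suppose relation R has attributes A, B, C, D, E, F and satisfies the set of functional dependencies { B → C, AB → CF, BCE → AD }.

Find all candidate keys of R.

(B, E)

Attributes B, E never appear on any right-hand side, so every candidate key must contain {B, E}.
{B, E}⁺ = {A, B, C, D, E, F}, which is all of the schema, so {B, E} is the only candidate key.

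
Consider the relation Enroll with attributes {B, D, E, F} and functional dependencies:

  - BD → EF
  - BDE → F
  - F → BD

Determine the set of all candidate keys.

(F), (B, D)

{F}⁺: F→BD adds B, D; BD→EF adds E → {B, D, E, F}.
{B, D}⁺: BD→EF adds E, F → {B, D, E, F}.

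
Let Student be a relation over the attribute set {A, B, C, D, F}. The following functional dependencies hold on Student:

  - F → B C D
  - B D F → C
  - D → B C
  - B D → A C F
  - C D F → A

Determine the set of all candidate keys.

{D}⁺: D→BC adds B, C; BD→ACF adds A, F → {A, B, C, D, F}.
{F}⁺: F→BCD adds B, C, D; BD→ACF adds A → {A, B, C, D, F}.

D; F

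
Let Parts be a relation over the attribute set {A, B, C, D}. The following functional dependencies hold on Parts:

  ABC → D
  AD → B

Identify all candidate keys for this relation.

{A, B, C}⁺: ABC→D adds D → {A, B, C, D}.
{A, C, D}⁺: AD→B adds B → {A, B, C, D}.

{A, B, C}; {A, C, D}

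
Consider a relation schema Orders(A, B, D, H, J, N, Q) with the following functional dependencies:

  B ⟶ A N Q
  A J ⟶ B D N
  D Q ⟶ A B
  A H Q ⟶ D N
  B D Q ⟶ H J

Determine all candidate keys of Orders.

{A, J}⁺: AJ→BDN adds B, D, N; B→ANQ adds Q; BDQ→HJ adds H → {A, B, D, H, J, N, Q}.
{B, D}⁺: B→ANQ adds A, N, Q; BDQ→HJ adds H, J → {A, B, D, H, J, N, Q}.
{B, H}⁺: B→ANQ adds A, N, Q; AHQ→DN adds D; BDQ→HJ adds J → {A, B, D, H, J, N, Q}.
{B, J}⁺: B→ANQ adds A, N, Q; AJ→BDN adds D; BDQ→HJ adds H → {A, B, D, H, J, N, Q}.
{D, Q}⁺: DQ→AB adds A, B; BDQ→HJ adds H, J; B→ANQ adds N → {A, B, D, H, J, N, Q}.
{A, H, Q}⁺: AHQ→DN adds D, N; DQ→AB adds B; BDQ→HJ adds J → {A, B, D, H, J, N, Q}.
Any other superkey contains one of these as a subset, so there are no further candidate keys.

AJ, BD, BH, BJ, DQ, AHQ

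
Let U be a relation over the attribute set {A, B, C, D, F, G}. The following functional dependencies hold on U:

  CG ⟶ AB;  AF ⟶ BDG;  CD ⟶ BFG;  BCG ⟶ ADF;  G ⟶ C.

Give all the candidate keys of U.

{G}⁺: G→C adds C; CG→AB adds A, B; BCG→ADF adds D, F → {A, B, C, D, F, G}.
{A, F}⁺: AF→BDG adds B, D, G; G→C adds C → {A, B, C, D, F, G}.
{C, D}⁺: CD→BFG adds B, F, G; BCG→ADF adds A → {A, B, C, D, F, G}.
Any other superkey contains one of these as a subset, so there are no further candidate keys.

{G}, {A, F}, {C, D}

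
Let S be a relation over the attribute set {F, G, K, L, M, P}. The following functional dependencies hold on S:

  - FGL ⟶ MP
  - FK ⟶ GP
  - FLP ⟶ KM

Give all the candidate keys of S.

Attributes F, L never appear on any right-hand side, so every candidate key must contain {F, L}.
{F, L}⁺ = {F, L}, which is not all of the schema, so we must add further attributes.
{F, G, L}⁺: FGL→MP adds M, P; FLP→KM adds K → {F, G, K, L, M, P}. Minimal: {G, L}⁺ = {G, L}; {F, L}⁺ = {F, L}; {F, G}⁺ = {F, G} — none reach the full schema.
{F, K, L}⁺: FK→GP adds G, P; FLP→KM adds M → {F, G, K, L, M, P}. Minimal: {K, L}⁺ = {K, L}; {F, L}⁺ = {F, L}; {F, K}⁺ = {F, G, K, P} — none reach the full schema.
{F, L, P}⁺: FLP→KM adds K, M; FK→GP adds G → {F, G, K, L, M, P}. Minimal: {L, P}⁺ = {L, P}; {F, P}⁺ = {F, P}; {F, L}⁺ = {F, L} — none reach the full schema.
Any other superkey contains one of these as a subset, so there are no further candidate keys.

FGL, FKL, FLP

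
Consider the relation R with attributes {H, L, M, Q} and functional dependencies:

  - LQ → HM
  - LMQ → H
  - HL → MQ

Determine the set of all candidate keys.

{H, L}⁺: HL→MQ adds M, Q → {H, L, M, Q}.
{L, Q}⁺: LQ→HM adds H, M → {H, L, M, Q}.

{H, L}, {L, Q}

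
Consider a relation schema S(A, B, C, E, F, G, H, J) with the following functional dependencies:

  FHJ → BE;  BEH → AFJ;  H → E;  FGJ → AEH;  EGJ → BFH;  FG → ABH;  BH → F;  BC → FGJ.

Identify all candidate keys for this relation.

Attribute C never appears on the right-hand side of any dependency, so C must belong to every candidate key.
{C}⁺ = {C}, which is not all of the schema, so we must add further attributes.
{B, C}⁺: BC→FGJ adds F, G, J; FGJ→AEH adds A, E, H → {A, B, C, E, F, G, H, J}. Minimal: {C}⁺ = {C}; {B}⁺ = {B} — none reach the full schema.
{C, F, G}⁺: FG→ABH adds A, B, H; BC→FGJ adds J; FHJ→BE adds E → {A, B, C, E, F, G, H, J}. Minimal: {F, G}⁺ = {A, B, E, F, G, H, J}; {C, G}⁺ = {C, G}; {C, F}⁺ = {C, F} — none reach the full schema.
{C, E, G, J}⁺: EGJ→BFH adds B, F, H; FG→ABH adds A → {A, B, C, E, F, G, H, J}. Minimal: {E, G, J}⁺ = {A, B, E, F, G, H, J}; {C, G, J}⁺ = {C, G, J}; {C, E, J}⁺ = {C, E, J}; … — none reach the full schema.
{C, F, H, J}⁺: FHJ→BE adds B, E; BEH→AFJ adds A; BC→FGJ adds G → {A, B, C, E, F, G, H, J}. Minimal: {F, H, J}⁺ = {A, B, E, F, H, J}; {C, H, J}⁺ = {C, E, H, J}; {C, F, J}⁺ = {C, F, J}; … — none reach the full schema.
{C, G, H, J}⁺: H→E adds E; EGJ→BFH adds B, F; FG→ABH adds A → {A, B, C, E, F, G, H, J}. Minimal: {G, H, J}⁺ = {A, B, E, F, G, H, J}; {C, H, J}⁺ = {C, E, H, J}; {C, G, J}⁺ = {C, G, J}; … — none reach the full schema.
Any other superkey contains one of these as a subset, so there are no further candidate keys.

BC, CFG, CEGJ, CFHJ, CGHJ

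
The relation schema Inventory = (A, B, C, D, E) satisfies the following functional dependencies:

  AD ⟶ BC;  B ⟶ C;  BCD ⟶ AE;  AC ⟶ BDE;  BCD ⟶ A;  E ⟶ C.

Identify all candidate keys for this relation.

{A, B}, {A, C}, {A, D}, {A, E}, {B, D}

{A, B}⁺: B→C adds C; AC→BDE adds D, E → {A, B, C, D, E}. Minimal: {B}⁺ = {B, C}; {A}⁺ = {A} — none reach the full schema.
{A, C}⁺: AC→BDE adds B, D, E → {A, B, C, D, E}. Minimal: {C}⁺ = {C}; {A}⁺ = {A} — none reach the full schema.
{A, D}⁺: AD→BC adds B, C; BCD→AE adds E → {A, B, C, D, E}. Minimal: {D}⁺ = {D}; {A}⁺ = {A} — none reach the full schema.
{A, E}⁺: E→C adds C; AC→BDE adds B, D → {A, B, C, D, E}. Minimal: {E}⁺ = {C, E}; {A}⁺ = {A} — none reach the full schema.
{B, D}⁺: B→C adds C; BCD→AE adds A, E → {A, B, C, D, E}. Minimal: {D}⁺ = {D}; {B}⁺ = {B, C} — none reach the full schema.
Any other superkey contains one of these as a subset, so there are no further candidate keys.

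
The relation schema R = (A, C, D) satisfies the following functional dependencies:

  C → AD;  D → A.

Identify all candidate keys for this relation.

(C)

Attribute C never appears on the right-hand side of any dependency, so C must belong to every candidate key.
{C}⁺ = {A, C, D}, which is all of the schema, so {C} is the only candidate key.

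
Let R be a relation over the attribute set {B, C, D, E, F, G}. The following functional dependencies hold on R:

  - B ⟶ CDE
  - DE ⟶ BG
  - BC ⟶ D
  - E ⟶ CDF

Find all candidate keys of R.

{B}⁺: B→CDE adds C, D, E; DE→BG adds G; E→CDF adds F → {B, C, D, E, F, G}.
{E}⁺: E→CDF adds C, D, F; DE→BG adds B, G → {B, C, D, E, F, G}.
Any other superkey contains one of these as a subset, so there are no further candidate keys.

{B}; {E}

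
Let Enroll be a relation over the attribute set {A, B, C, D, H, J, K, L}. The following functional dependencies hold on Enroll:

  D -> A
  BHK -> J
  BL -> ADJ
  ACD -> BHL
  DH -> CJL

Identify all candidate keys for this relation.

{C, D, K}, {D, H, K}, {B, C, K, L}, {B, H, K, L}

Attribute K never appears on the right-hand side of any dependency, so K must belong to every candidate key.
{K}⁺ = {K}, which is not all of the schema, so we must add further attributes.
{C, D, K}⁺: D→A adds A; ACD→BHL adds B, H, L; DH→CJL adds J → {A, B, C, D, H, J, K, L}. Minimal: {D, K}⁺ = {A, D, K}; {C, K}⁺ = {C, K}; {C, D}⁺ = {A, B, C, D, H, J, L} — none reach the full schema.
{D, H, K}⁺: D→A adds A; DH→CJL adds C, J, L; ACD→BHL adds B → {A, B, C, D, H, J, K, L}. Minimal: {H, K}⁺ = {H, K}; {D, K}⁺ = {A, D, K}; {D, H}⁺ = {A, B, C, D, H, J, L} — none reach the full schema.
{B, C, K, L}⁺: BL→ADJ adds A, D, J; ACD→BHL adds H → {A, B, C, D, H, J, K, L}. Minimal: {C, K, L}⁺ = {C, K, L}; {B, K, L}⁺ = {A, B, D, J, K, L}; {B, C, L}⁺ = {A, B, C, D, H, J, L}; … — none reach the full schema.
{B, H, K, L}⁺: BHK→J adds J; BL→ADJ adds A, D; DH→CJL adds C → {A, B, C, D, H, J, K, L}. Minimal: {H, K, L}⁺ = {H, K, L}; {B, K, L}⁺ = {A, B, D, J, K, L}; {B, H, L}⁺ = {A, B, C, D, H, J, L}; … — none reach the full schema.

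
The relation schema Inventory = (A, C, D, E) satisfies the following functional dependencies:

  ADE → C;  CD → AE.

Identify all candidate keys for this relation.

Attribute D never appears on the right-hand side of any dependency, so D must belong to every candidate key.
{D}⁺ = {D}, which is not all of the schema, so we must add further attributes.
{C, D}⁺: CD→AE adds A, E → {A, C, D, E}. Minimal: {D}⁺ = {D}; {C}⁺ = {C} — none reach the full schema.
{A, D, E}⁺: ADE→C adds C → {A, C, D, E}. Minimal: {D, E}⁺ = {D, E}; {A, E}⁺ = {A, E}; {A, D}⁺ = {A, D} — none reach the full schema.

{C, D}, {A, D, E}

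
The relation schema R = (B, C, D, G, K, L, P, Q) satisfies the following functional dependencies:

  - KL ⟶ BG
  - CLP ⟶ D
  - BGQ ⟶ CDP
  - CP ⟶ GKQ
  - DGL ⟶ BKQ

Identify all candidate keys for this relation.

{C, L, P}, {D, G, L}, {D, K, L}, {K, L, Q}, {B, G, L, Q}

Attribute L never appears on the right-hand side of any dependency, so L must belong to every candidate key.
{L}⁺ = {L}, which is not all of the schema, so we must add further attributes.
{C, L, P}⁺: CLP→D adds D; CP→GKQ adds G, K, Q; DGL→BKQ adds B → {B, C, D, G, K, L, P, Q}. Minimal: {L, P}⁺ = {L, P}; {C, P}⁺ = {C, G, K, P, Q}; {C, L}⁺ = {C, L} — none reach the full schema.
{D, G, L}⁺: DGL→BKQ adds B, K, Q; BGQ→CDP adds C, P → {B, C, D, G, K, L, P, Q}. Minimal: {G, L}⁺ = {G, L}; {D, L}⁺ = {D, L}; {D, G}⁺ = {D, G} — none reach the full schema.
{D, K, L}⁺: KL→BG adds B, G; DGL→BKQ adds Q; BGQ→CDP adds C, P → {B, C, D, G, K, L, P, Q}. Minimal: {K, L}⁺ = {B, G, K, L}; {D, L}⁺ = {D, L}; {D, K}⁺ = {D, K} — none reach the full schema.
{K, L, Q}⁺: KL→BG adds B, G; BGQ→CDP adds C, D, P → {B, C, D, G, K, L, P, Q}. Minimal: {L, Q}⁺ = {L, Q}; {K, Q}⁺ = {K, Q}; {K, L}⁺ = {B, G, K, L} — none reach the full schema.
{B, G, L, Q}⁺: BGQ→CDP adds C, D, P; CP→GKQ adds K → {B, C, D, G, K, L, P, Q}. Minimal: {G, L, Q}⁺ = {G, L, Q}; {B, L, Q}⁺ = {B, L, Q}; {B, G, Q}⁺ = {B, C, D, G, K, P, Q}; … — none reach the full schema.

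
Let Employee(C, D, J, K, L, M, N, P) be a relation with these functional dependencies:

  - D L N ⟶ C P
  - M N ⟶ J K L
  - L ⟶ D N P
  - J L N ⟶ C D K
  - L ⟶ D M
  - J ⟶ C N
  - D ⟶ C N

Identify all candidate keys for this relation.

(L); (D, M); (J, M); (M, N)

{L}⁺: L→DNP adds D, N, P; L→DM adds M; D→CN adds C; MN→JKL adds J, K → {C, D, J, K, L, M, N, P}.
{D, M}⁺: D→CN adds C, N; MN→JKL adds J, K, L; L→DNP adds P → {C, D, J, K, L, M, N, P}. Minimal: {M}⁺ = {M}; {D}⁺ = {C, D, N} — none reach the full schema.
{J, M}⁺: J→CN adds C, N; MN→JKL adds K, L; L→DNP adds D, P → {C, D, J, K, L, M, N, P}. Minimal: {M}⁺ = {M}; {J}⁺ = {C, J, N} — none reach the full schema.
{M, N}⁺: MN→JKL adds J, K, L; L→DNP adds D, P; JLN→CDK adds C → {C, D, J, K, L, M, N, P}. Minimal: {N}⁺ = {N}; {M}⁺ = {M} — none reach the full schema.
Any other superkey contains one of these as a subset, so there are no further candidate keys.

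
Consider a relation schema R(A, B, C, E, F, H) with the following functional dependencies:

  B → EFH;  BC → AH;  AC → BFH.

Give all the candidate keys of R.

{A, C}; {B, C}

Attribute C never appears on the right-hand side of any dependency, so C must belong to every candidate key.
{C}⁺ = {C}, which is not all of the schema, so we must add further attributes.
{A, C}⁺: AC→BFH adds B, F, H; B→EFH adds E → {A, B, C, E, F, H}. Minimal: {C}⁺ = {C}; {A}⁺ = {A} — none reach the full schema.
{B, C}⁺: B→EFH adds E, F, H; BC→AH adds A → {A, B, C, E, F, H}. Minimal: {C}⁺ = {C}; {B}⁺ = {B, E, F, H} — none reach the full schema.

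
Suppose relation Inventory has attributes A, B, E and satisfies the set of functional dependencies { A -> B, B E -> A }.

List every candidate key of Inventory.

{A, E}⁺: A→B adds B → {A, B, E}. Minimal: {E}⁺ = {E}; {A}⁺ = {A, B} — none reach the full schema.
{B, E}⁺: BE→A adds A → {A, B, E}. Minimal: {E}⁺ = {E}; {B}⁺ = {B} — none reach the full schema.
Any other superkey contains one of these as a subset, so there are no further candidate keys.

{A, E}; {B, E}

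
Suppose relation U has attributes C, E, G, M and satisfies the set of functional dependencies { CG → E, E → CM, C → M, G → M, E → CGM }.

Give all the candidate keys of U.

{E}⁺: E→CM adds C, M; E→CGM adds G → {C, E, G, M}.
{C, G}⁺: CG→E adds E; E→CM adds M → {C, E, G, M}. Minimal: {G}⁺ = {G, M}; {C}⁺ = {C, M} — none reach the full schema.
Any other superkey contains one of these as a subset, so there are no further candidate keys.

(E), (C, G)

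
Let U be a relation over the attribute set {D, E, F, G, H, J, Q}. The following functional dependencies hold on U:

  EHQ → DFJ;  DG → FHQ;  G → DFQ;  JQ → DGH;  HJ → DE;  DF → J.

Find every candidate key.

{G}⁺: G→DFQ adds D, F, Q; DF→J adds J; DG→FHQ adds H; HJ→DE adds E → {D, E, F, G, H, J, Q}.
{J, Q}⁺: JQ→DGH adds D, G, H; HJ→DE adds E; EHQ→DFJ adds F → {D, E, F, G, H, J, Q}. Minimal: {Q}⁺ = {Q}; {J}⁺ = {J} — none reach the full schema.
{D, F, Q}⁺: DF→J adds J; JQ→DGH adds G, H; HJ→DE adds E → {D, E, F, G, H, J, Q}. Minimal: {F, Q}⁺ = {F, Q}; {D, Q}⁺ = {D, Q}; {D, F}⁺ = {D, F, J} — none reach the full schema.
{E, H, Q}⁺: EHQ→DFJ adds D, F, J; JQ→DGH adds G → {D, E, F, G, H, J, Q}. Minimal: {H, Q}⁺ = {H, Q}; {E, Q}⁺ = {E, Q}; {E, H}⁺ = {E, H} — none reach the full schema.

G, JQ, DFQ, EHQ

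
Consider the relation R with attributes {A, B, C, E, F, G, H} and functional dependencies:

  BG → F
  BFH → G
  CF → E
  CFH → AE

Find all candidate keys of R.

{B, C, F, H}⁺: BFH→G adds G; CF→E adds E; CFH→AE adds A → {A, B, C, E, F, G, H}. Minimal: {C, F, H}⁺ = {A, C, E, F, H}; {B, F, H}⁺ = {B, F, G, H}; {B, C, H}⁺ = {B, C, H}; … — none reach the full schema.
{B, C, G, H}⁺: BG→F adds F; CF→E adds E; CFH→AE adds A → {A, B, C, E, F, G, H}. Minimal: {C, G, H}⁺ = {C, G, H}; {B, G, H}⁺ = {B, F, G, H}; {B, C, H}⁺ = {B, C, H}; … — none reach the full schema.
Any other superkey contains one of these as a subset, so there are no further candidate keys.

{B, C, F, H}, {B, C, G, H}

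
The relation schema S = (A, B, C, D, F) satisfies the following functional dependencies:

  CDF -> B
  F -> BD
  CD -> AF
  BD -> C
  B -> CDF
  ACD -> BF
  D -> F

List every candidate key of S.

{B}⁺: B→CDF adds C, D, F; CD→AF adds A → {A, B, C, D, F}.
{D}⁺: D→F adds F; F→BD adds B; BD→C adds C; CD→AF adds A → {A, B, C, D, F}.
{F}⁺: F→BD adds B, D; BD→C adds C; CD→AF adds A → {A, B, C, D, F}.
Any other superkey contains one of these as a subset, so there are no further candidate keys.

(B); (D); (F)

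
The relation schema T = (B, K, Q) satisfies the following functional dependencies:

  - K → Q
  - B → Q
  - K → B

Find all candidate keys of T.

Attribute K never appears on the right-hand side of any dependency, so K must belong to every candidate key.
{K}⁺ = {B, K, Q}, which is all of the schema, so {K} is the only candidate key.

(K)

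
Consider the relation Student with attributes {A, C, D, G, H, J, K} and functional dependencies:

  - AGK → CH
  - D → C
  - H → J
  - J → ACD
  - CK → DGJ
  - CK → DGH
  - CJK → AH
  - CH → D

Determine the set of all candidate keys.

(C, K); (D, K); (H, K); (J, K); (A, G, K)

{C, K}⁺: CK→DGJ adds D, G, J; CK→DGH adds H; CJK→AH adds A → {A, C, D, G, H, J, K}. Minimal: {K}⁺ = {K}; {C}⁺ = {C} — none reach the full schema.
{D, K}⁺: D→C adds C; CK→DGJ adds G, J; CK→DGH adds H; CJK→AH adds A → {A, C, D, G, H, J, K}. Minimal: {K}⁺ = {K}; {D}⁺ = {C, D} — none reach the full schema.
{H, K}⁺: H→J adds J; J→ACD adds A, C, D; CK→DGJ adds G → {A, C, D, G, H, J, K}. Minimal: {K}⁺ = {K}; {H}⁺ = {A, C, D, H, J} — none reach the full schema.
{J, K}⁺: J→ACD adds A, C, D; CK→DGJ adds G; CK→DGH adds H → {A, C, D, G, H, J, K}. Minimal: {K}⁺ = {K}; {J}⁺ = {A, C, D, J} — none reach the full schema.
{A, G, K}⁺: AGK→CH adds C, H; H→J adds J; J→ACD adds D → {A, C, D, G, H, J, K}. Minimal: {G, K}⁺ = {G, K}; {A, K}⁺ = {A, K}; {A, G}⁺ = {A, G} — none reach the full schema.
Any other superkey contains one of these as a subset, so there are no further candidate keys.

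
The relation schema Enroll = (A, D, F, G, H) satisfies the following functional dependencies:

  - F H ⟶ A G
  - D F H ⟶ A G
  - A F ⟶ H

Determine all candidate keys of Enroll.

{A, D, F}⁺: AF→H adds H; FH→AG adds G → {A, D, F, G, H}. Minimal: {D, F}⁺ = {D, F}; {A, F}⁺ = {A, F, G, H}; {A, D}⁺ = {A, D} — none reach the full schema.
{D, F, H}⁺: FH→AG adds A, G → {A, D, F, G, H}. Minimal: {F, H}⁺ = {A, F, G, H}; {D, H}⁺ = {D, H}; {D, F}⁺ = {D, F} — none reach the full schema.

ADF, DFH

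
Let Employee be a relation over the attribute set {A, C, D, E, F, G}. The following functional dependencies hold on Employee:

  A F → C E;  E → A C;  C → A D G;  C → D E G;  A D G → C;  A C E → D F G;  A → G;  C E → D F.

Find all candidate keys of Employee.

{C}⁺: C→ADG adds A, D, G; C→DEG adds E; ACE→DFG adds F → {A, C, D, E, F, G}.
{E}⁺: E→AC adds A, C; C→ADG adds D, G; ACE→DFG adds F → {A, C, D, E, F, G}.
{A, D}⁺: A→G adds G; ADG→C adds C; C→DEG adds E; ACE→DFG adds F → {A, C, D, E, F, G}. Minimal: {D}⁺ = {D}; {A}⁺ = {A, G} — none reach the full schema.
{A, F}⁺: AF→CE adds C, E; C→ADG adds D, G → {A, C, D, E, F, G}. Minimal: {F}⁺ = {F}; {A}⁺ = {A, G} — none reach the full schema.

{C}, {E}, {A, D}, {A, F}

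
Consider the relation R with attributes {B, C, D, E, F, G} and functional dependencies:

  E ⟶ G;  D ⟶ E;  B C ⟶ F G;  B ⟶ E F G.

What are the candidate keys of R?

Attributes B, C, D never appear on any right-hand side, so every candidate key must contain {B, C, D}.
{B, C, D}⁺ = {B, C, D, E, F, G}, which is all of the schema, so {B, C, D} is the only candidate key.

BCD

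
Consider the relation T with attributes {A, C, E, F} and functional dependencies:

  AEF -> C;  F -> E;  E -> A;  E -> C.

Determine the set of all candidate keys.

Attribute F never appears on the right-hand side of any dependency, so F must belong to every candidate key.
{F}⁺ = {A, C, E, F}, which is all of the schema, so {F} is the only candidate key.

(F)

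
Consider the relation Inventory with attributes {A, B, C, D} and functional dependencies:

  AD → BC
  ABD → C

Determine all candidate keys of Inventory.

Attributes A, D never appear on any right-hand side, so every candidate key must contain {A, D}.
{A, D}⁺ = {A, B, C, D}, which is all of the schema, so {A, D} is the only candidate key.

(A, D)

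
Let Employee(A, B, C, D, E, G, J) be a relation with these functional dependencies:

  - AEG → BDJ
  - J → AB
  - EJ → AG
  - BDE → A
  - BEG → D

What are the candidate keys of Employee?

Attributes C, E never appear on any right-hand side, so every candidate key must contain {C, E}.
{C, E}⁺ = {C, E}, which is not all of the schema, so we must add further attributes.
{C, E, J}⁺: J→AB adds A, B; EJ→AG adds G; BEG→D adds D → {A, B, C, D, E, G, J}. Minimal: {E, J}⁺ = {A, B, D, E, G, J}; {C, J}⁺ = {A, B, C, J}; {C, E}⁺ = {C, E} — none reach the full schema.
{A, C, E, G}⁺: AEG→BDJ adds B, D, J → {A, B, C, D, E, G, J}. Minimal: {C, E, G}⁺ = {C, E, G}; {A, E, G}⁺ = {A, B, D, E, G, J}; {A, C, G}⁺ = {A, C, G}; … — none reach the full schema.
{B, C, E, G}⁺: BEG→D adds D; BDE→A adds A; AEG→BDJ adds J → {A, B, C, D, E, G, J}. Minimal: {C, E, G}⁺ = {C, E, G}; {B, E, G}⁺ = {A, B, D, E, G, J}; {B, C, G}⁺ = {B, C, G}; … — none reach the full schema.

{C, E, J}; {A, C, E, G}; {B, C, E, G}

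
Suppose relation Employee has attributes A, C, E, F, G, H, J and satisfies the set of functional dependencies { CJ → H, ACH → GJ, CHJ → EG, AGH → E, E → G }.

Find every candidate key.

ACFH, ACFJ

Attributes A, C, F never appear on any right-hand side, so every candidate key must contain {A, C, F}.
{A, C, F}⁺ = {A, C, F}, which is not all of the schema, so we must add further attributes.
{A, C, F, H}⁺: ACH→GJ adds G, J; CHJ→EG adds E → {A, C, E, F, G, H, J}. Minimal: {C, F, H}⁺ = {C, F, H}; {A, F, H}⁺ = {A, F, H}; {A, C, H}⁺ = {A, C, E, G, H, J}; … — none reach the full schema.
{A, C, F, J}⁺: CJ→H adds H; ACH→GJ adds G; CHJ→EG adds E → {A, C, E, F, G, H, J}. Minimal: {C, F, J}⁺ = {C, E, F, G, H, J}; {A, F, J}⁺ = {A, F, J}; {A, C, J}⁺ = {A, C, E, G, H, J}; … — none reach the full schema.
Any other superkey contains one of these as a subset, so there are no further candidate keys.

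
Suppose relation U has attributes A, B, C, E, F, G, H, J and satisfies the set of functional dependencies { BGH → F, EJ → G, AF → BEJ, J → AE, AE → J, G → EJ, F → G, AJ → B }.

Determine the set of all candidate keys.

{C, F, H}, {C, G, H}, {C, H, J}, {A, C, E, H}

{C, F, H}⁺: F→G adds G; G→EJ adds E, J; J→AE adds A; AJ→B adds B → {A, B, C, E, F, G, H, J}. Minimal: {F, H}⁺ = {A, B, E, F, G, H, J}; {C, H}⁺ = {C, H}; {C, F}⁺ = {A, B, C, E, F, G, J} — none reach the full schema.
{C, G, H}⁺: G→EJ adds E, J; J→AE adds A; AJ→B adds B; BGH→F adds F → {A, B, C, E, F, G, H, J}. Minimal: {G, H}⁺ = {A, B, E, F, G, H, J}; {C, H}⁺ = {C, H}; {C, G}⁺ = {A, B, C, E, G, J} — none reach the full schema.
{C, H, J}⁺: J→AE adds A, E; AJ→B adds B; EJ→G adds G; BGH→F adds F → {A, B, C, E, F, G, H, J}. Minimal: {H, J}⁺ = {A, B, E, F, G, H, J}; {C, J}⁺ = {A, B, C, E, G, J}; {C, H}⁺ = {C, H} — none reach the full schema.
{A, C, E, H}⁺: AE→J adds J; AJ→B adds B; EJ→G adds G; BGH→F adds F → {A, B, C, E, F, G, H, J}. Minimal: {C, E, H}⁺ = {C, E, H}; {A, E, H}⁺ = {A, B, E, F, G, H, J}; {A, C, H}⁺ = {A, C, H}; … — none reach the full schema.
Any other superkey contains one of these as a subset, so there are no further candidate keys.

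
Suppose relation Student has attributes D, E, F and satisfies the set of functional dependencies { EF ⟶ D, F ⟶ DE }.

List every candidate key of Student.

{F}⁺: F→DE adds D, E → {D, E, F}.
No other minimal superkey exists.

(F)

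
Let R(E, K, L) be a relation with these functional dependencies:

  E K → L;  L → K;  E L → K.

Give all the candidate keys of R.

Attribute E never appears on the right-hand side of any dependency, so E must belong to every candidate key.
{E}⁺ = {E}, which is not all of the schema, so we must add further attributes.
{E, K}⁺: EK→L adds L → {E, K, L}.
{E, L}⁺: L→K adds K → {E, K, L}.
Any other superkey contains one of these as a subset, so there are no further candidate keys.

EK, EL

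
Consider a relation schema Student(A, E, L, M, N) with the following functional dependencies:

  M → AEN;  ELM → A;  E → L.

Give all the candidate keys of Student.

M

Attribute M never appears on the right-hand side of any dependency, so M must belong to every candidate key.
{M}⁺ = {A, E, L, M, N}, which is all of the schema, so {M} is the only candidate key.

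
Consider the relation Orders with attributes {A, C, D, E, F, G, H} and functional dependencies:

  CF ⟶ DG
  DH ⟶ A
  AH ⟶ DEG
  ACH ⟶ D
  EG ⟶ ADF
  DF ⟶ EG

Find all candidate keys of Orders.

ACH, CDH, CFH, CEGH

Attributes C, H never appear on any right-hand side, so every candidate key must contain {C, H}.
{C, H}⁺ = {C, H}, which is not all of the schema, so we must add further attributes.
{A, C, H}⁺: AH→DEG adds D, E, G; EG→ADF adds F → {A, C, D, E, F, G, H}.
{C, D, H}⁺: DH→A adds A; AH→DEG adds E, G; EG→ADF adds F → {A, C, D, E, F, G, H}.
{C, F, H}⁺: CF→DG adds D, G; DH→A adds A; AH→DEG adds E → {A, C, D, E, F, G, H}.
{C, E, G, H}⁺: EG→ADF adds A, D, F → {A, C, D, E, F, G, H}.
Any other superkey contains one of these as a subset, so there are no further candidate keys.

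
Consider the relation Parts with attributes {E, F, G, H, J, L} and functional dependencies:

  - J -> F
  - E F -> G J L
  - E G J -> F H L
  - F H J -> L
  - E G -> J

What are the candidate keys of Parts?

Attribute E never appears on the right-hand side of any dependency, so E must belong to every candidate key.
{E}⁺ = {E}, which is not all of the schema, so we must add further attributes.
{E, F}⁺: EF→GJL adds G, J, L; EGJ→FHL adds H → {E, F, G, H, J, L}. Minimal: {F}⁺ = {F}; {E}⁺ = {E} — none reach the full schema.
{E, G}⁺: EG→J adds J; J→F adds F; EF→GJL adds L; EGJ→FHL adds H → {E, F, G, H, J, L}. Minimal: {G}⁺ = {G}; {E}⁺ = {E} — none reach the full schema.
{E, J}⁺: J→F adds F; EF→GJL adds G, L; EGJ→FHL adds H → {E, F, G, H, J, L}. Minimal: {J}⁺ = {F, J}; {E}⁺ = {E} — none reach the full schema.
Any other superkey contains one of these as a subset, so there are no further candidate keys.

(E, F); (E, G); (E, J)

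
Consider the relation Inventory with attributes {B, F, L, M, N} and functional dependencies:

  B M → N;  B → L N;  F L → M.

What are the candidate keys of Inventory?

{B, F}

Attributes B, F never appear on any right-hand side, so every candidate key must contain {B, F}.
{B, F}⁺ = {B, F, L, M, N}, which is all of the schema, so {B, F} is the only candidate key.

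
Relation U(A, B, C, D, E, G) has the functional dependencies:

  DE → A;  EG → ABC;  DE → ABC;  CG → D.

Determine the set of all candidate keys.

Attributes E, G never appear on any right-hand side, so every candidate key must contain {E, G}.
{E, G}⁺ = {A, B, C, D, E, G}, which is all of the schema, so {E, G} is the only candidate key.

EG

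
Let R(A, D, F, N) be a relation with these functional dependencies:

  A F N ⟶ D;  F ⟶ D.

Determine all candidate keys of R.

Attributes A, F, N never appear on any right-hand side, so every candidate key must contain {A, F, N}.
{A, F, N}⁺ = {A, D, F, N}, which is all of the schema, so {A, F, N} is the only candidate key.

AFN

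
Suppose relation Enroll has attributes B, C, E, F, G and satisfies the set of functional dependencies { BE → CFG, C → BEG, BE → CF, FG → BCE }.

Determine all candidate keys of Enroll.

{C}; {B, E}; {F, G}

{C}⁺: C→BEG adds B, E, G; BE→CF adds F → {B, C, E, F, G}.
{B, E}⁺: BE→CFG adds C, F, G → {B, C, E, F, G}. Minimal: {E}⁺ = {E}; {B}⁺ = {B} — none reach the full schema.
{F, G}⁺: FG→BCE adds B, C, E → {B, C, E, F, G}. Minimal: {G}⁺ = {G}; {F}⁺ = {F} — none reach the full schema.
Any other superkey contains one of these as a subset, so there are no further candidate keys.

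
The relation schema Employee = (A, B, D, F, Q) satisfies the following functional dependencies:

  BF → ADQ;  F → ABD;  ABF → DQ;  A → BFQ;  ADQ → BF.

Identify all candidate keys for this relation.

{A}, {F}

{A}⁺: A→BFQ adds B, F, Q; BF→ADQ adds D → {A, B, D, F, Q}.
{F}⁺: F→ABD adds A, B, D; ABF→DQ adds Q → {A, B, D, F, Q}.
Any other superkey contains one of these as a subset, so there are no further candidate keys.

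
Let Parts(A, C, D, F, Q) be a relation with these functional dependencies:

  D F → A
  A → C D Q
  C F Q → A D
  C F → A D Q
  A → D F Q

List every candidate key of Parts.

A, CF, DF

{A}⁺: A→CDQ adds C, D, Q; A→DFQ adds F → {A, C, D, F, Q}.
{C, F}⁺: CF→ADQ adds A, D, Q → {A, C, D, F, Q}. Minimal: {F}⁺ = {F}; {C}⁺ = {C} — none reach the full schema.
{D, F}⁺: DF→A adds A; A→CDQ adds C, Q → {A, C, D, F, Q}. Minimal: {F}⁺ = {F}; {D}⁺ = {D} — none reach the full schema.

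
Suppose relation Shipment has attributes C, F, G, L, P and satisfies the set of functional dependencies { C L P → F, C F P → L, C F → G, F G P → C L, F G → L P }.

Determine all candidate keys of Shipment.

{C, F}; {F, G}; {C, L, P}

{C, F}⁺: CF→G adds G; FG→LP adds L, P → {C, F, G, L, P}.
{F, G}⁺: FG→LP adds L, P; FGP→CL adds C → {C, F, G, L, P}.
{C, L, P}⁺: CLP→F adds F; CF→G adds G → {C, F, G, L, P}.
Any other superkey contains one of these as a subset, so there are no further candidate keys.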